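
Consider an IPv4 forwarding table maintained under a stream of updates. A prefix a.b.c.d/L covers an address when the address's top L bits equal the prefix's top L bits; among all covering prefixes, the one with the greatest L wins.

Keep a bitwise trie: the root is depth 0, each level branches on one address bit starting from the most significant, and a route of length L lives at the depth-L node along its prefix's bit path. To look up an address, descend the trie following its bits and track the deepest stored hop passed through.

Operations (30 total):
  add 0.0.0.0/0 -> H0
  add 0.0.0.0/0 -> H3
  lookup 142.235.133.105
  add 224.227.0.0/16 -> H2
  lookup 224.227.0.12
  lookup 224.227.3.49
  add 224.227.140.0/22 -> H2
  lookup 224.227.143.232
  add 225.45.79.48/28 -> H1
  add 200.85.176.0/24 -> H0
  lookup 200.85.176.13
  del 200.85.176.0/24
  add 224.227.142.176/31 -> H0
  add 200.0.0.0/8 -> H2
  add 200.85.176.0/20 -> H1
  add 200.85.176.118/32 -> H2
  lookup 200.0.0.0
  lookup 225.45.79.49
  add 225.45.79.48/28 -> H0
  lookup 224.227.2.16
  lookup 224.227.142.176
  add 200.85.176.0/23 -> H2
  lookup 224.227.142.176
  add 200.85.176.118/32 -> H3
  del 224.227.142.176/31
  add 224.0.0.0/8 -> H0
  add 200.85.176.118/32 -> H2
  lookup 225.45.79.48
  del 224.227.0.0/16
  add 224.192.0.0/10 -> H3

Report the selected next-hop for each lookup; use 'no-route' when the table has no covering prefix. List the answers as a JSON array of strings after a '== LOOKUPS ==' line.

Apply in order:
  + 0.0.0.0/0 (H0) depth=0
  + 0.0.0.0/0 (H3) depth=0
  ? 142.235.133.105  path d0:H3  best=H3
  + 224.227.0.0/16 (H2) depth=16
  ? 224.227.0.12  path d0:H3→d1:-→d2:-→d3:-→d4:-→d5:-→d6:-→d7:-→d8:-→d9:-→d10:-→d11:-→d12:-→d13:-→d14:-→d15:-→d16:H2  best=H2
  ? 224.227.3.49  path d0:H3→d1:-→d2:-→d3:-→d4:-→d5:-→d6:-→d7:-→d8:-→d9:-→d10:-→d11:-→d12:-→d13:-→d14:-→d15:-→d16:H2  best=H2
  + 224.227.140.0/22 (H2) depth=22
  ? 224.227.143.232  path d0:H3→d1:-→d2:-→d3:-→d4:-→d5:-→d6:-→d7:-→d8:-→d9:-→d10:-→d11:-→d12:-→d13:-→d14:-→d15:-→d16:H2→d17:-→d18:-→d19:-→d20:-→d21:-→d22:H2  best=H2
  + 225.45.79.48/28 (H1) depth=28
  + 200.85.176.0/24 (H0) depth=24
  ? 200.85.176.13  path d0:H3→d1:-→d2:-→d3:-→d4:-→d5:-→d6:-→d7:-→d8:-→d9:-→d10:-→d11:-→d12:-→d13:-→d14:-→d15:-→d16:-→d17:-→d18:-→d19:-→d20:-→d21:-→d22:-→d23:-→d24:H0  best=H0
  - 200.85.176.0/24 clear@24
  + 224.227.142.176/31 (H0) depth=31
  + 200.0.0.0/8 (H2) depth=8
  + 200.85.176.0/20 (H1) depth=20
  + 200.85.176.118/32 (H2) depth=32
  ? 200.0.0.0  path d0:H3→d1:-→d2:-→d3:-→d4:-→d5:-→d6:-→d7:-→d8:H2→d9:-  best=H2
  ? 225.45.79.49  path d0:H3→d1:-→d2:-→d3:-→d4:-→d5:-→d6:-→d7:-→d8:-→d9:-→d10:-→d11:-→d12:-→d13:-→d14:-→d15:-→d16:-→d17:-→d18:-→d19:-→d20:-→d21:-→d22:-→d23:-→d24:-→d25:-→d26:-→d27:-→d28:H1  best=H1
  + 225.45.79.48/28 (H0) depth=28
  ? 224.227.2.16  path d0:H3→d1:-→d2:-→d3:-→d4:-→d5:-→d6:-→d7:-→d8:-→d9:-→d10:-→d11:-→d12:-→d13:-→d14:-→d15:-→d16:H2  best=H2
  ? 224.227.142.176  path d0:H3→d1:-→d2:-→d3:-→d4:-→d5:-→d6:-→d7:-→d8:-→d9:-→d10:-→d11:-→d12:-→d13:-→d14:-→d15:-→d16:H2→d17:-→d18:-→d19:-→d20:-→d21:-→d22:H2→d23:-→d24:-→d25:-→d26:-→d27:-→d28:-→d29:-→d30:-→d31:H0  best=H0
  + 200.85.176.0/23 (H2) depth=23
  ? 224.227.142.176  path d0:H3→d1:-→d2:-→d3:-→d4:-→d5:-→d6:-→d7:-→d8:-→d9:-→d10:-→d11:-→d12:-→d13:-→d14:-→d15:-→d16:H2→d17:-→d18:-→d19:-→d20:-→d21:-→d22:H2→d23:-→d24:-→d25:-→d26:-→d27:-→d28:-→d29:-→d30:-→d31:H0  best=H0
  + 200.85.176.118/32 (H3) depth=32
  - 224.227.142.176/31 clear@31
  + 224.0.0.0/8 (H0) depth=8
  + 200.85.176.118/32 (H2) depth=32
  ? 225.45.79.48  path d0:H3→d1:-→d2:-→d3:-→d4:-→d5:-→d6:-→d7:-→d8:-→d9:-→d10:-→d11:-→d12:-→d13:-→d14:-→d15:-→d16:-→d17:-→d18:-→d19:-→d20:-→d21:-→d22:-→d23:-→d24:-→d25:-→d26:-→d27:-→d28:H0  best=H0
  - 224.227.0.0/16 clear@16
  + 224.192.0.0/10 (H3) depth=10

== LOOKUPS ==
["H3","H2","H2","H2","H0","H2","H1","H2","H0","H0","H0"]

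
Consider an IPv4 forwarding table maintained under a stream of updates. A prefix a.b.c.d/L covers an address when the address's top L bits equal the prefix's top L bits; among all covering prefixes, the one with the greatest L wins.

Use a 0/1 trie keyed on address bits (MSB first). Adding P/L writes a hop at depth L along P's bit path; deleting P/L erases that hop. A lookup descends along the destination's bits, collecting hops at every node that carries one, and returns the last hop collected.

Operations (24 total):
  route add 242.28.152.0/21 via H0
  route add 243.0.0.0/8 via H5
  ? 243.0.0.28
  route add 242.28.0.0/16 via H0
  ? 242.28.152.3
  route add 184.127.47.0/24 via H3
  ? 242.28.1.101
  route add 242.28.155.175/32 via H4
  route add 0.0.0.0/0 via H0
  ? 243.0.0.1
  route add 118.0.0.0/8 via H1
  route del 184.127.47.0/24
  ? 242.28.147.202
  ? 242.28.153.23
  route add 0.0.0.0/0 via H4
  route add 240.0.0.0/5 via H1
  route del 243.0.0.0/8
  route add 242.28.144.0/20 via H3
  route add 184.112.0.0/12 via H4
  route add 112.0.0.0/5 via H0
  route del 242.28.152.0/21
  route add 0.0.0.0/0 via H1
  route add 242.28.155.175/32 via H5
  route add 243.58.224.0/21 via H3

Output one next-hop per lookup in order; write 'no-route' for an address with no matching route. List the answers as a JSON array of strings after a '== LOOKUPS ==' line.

Apply in order:
  + 242.28.152.0/21 (H0) depth=21
  + 243.0.0.0/8 (H5) depth=8
  Q 243.0.0.28: descend 11110011 ; hops seen [H5] ; pick H5
  + 242.28.0.0/16 (H0) depth=16
  Q 242.28.152.3: descend 111100100001110010011 ; hops seen [H0,H0] ; pick H0
  + 184.127.47.0/24 (H3) depth=24
  Q 242.28.1.101: descend 1111001000011100 ; hops seen [H0] ; pick H0
  + 242.28.155.175/32 (H4) depth=32
  + 0.0.0.0/0 (H0) depth=0
  Q 243.0.0.1: descend 11110011 ; hops seen [H0,H5] ; pick H5
  + 118.0.0.0/8 (H1) depth=8
  - 184.127.47.0/24 clear@24
  Q 242.28.147.202: descend 11110010000111001001 ; hops seen [H0,H0] ; pick H0
  Q 242.28.153.23: descend 1111001000011100100110 ; hops seen [H0,H0,H0] ; pick H0
  + 0.0.0.0/0 (H4) depth=0
  + 240.0.0.0/5 (H1) depth=5
  - 243.0.0.0/8 clear@8
  + 242.28.144.0/20 (H3) depth=20
  + 184.112.0.0/12 (H4) depth=12
  + 112.0.0.0/5 (H0) depth=5
  - 242.28.152.0/21 clear@21
  + 0.0.0.0/0 (H1) depth=0
  + 242.28.155.175/32 (H5) depth=32
  + 243.58.224.0/21 (H3) depth=21

== LOOKUPS ==
["H5","H0","H0","H5","H0","H0"]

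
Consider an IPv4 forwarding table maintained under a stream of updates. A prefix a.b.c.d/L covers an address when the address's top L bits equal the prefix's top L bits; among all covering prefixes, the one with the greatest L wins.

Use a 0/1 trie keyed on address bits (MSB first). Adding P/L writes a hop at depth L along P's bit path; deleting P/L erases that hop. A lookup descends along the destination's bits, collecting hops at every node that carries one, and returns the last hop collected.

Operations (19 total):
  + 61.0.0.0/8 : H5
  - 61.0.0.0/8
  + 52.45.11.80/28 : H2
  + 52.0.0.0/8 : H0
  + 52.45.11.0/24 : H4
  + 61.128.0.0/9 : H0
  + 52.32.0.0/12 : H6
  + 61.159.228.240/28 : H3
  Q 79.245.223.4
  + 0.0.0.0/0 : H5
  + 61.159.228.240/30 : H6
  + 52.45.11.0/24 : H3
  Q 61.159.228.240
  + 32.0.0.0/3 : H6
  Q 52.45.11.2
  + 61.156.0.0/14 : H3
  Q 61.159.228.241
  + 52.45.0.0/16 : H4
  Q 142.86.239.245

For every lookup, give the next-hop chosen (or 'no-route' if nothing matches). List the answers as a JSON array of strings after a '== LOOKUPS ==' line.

Process each operation:
  add 61.0.0.0/8 -> H5 at depth 8
  - 61.0.0.0/8 clear@8
  add 52.45.11.80/28 -> H2 at depth 28
  add 52.0.0.0/8 -> H0 at depth 8
  add 52.45.11.0/24 -> H4 at depth 24
  add 61.128.0.0/9 -> H0 at depth 9
  add 52.32.0.0/12 -> H6 at depth 12
  add 61.159.228.240/28 -> H3 at depth 28
  ? 79.245.223.4  path d0:-→d1:-  best=no-route
  add 0.0.0.0/0 -> H5 at depth 0
  add 61.159.228.240/30 -> H6 at depth 30
  add 52.45.11.0/24 -> H3 at depth 24
  ? 61.159.228.240  path d0:H5→d1:-→d2:-→d3:-→d4:-→d5:-→d6:-→d7:-→d8:-→d9:H0→d10:-→d11:-→d12:-→d13:-→d14:-→d15:-→d16:-→d17:-→d18:-→d19:-→d20:-→d21:-→d22:-→d23:-→d24:-→d25:-→d26:-→d27:-→d28:H3→d29:-→d30:H6  best=H6
  add 32.0.0.0/3 -> H6 at depth 3
  ? 52.45.11.2  path d0:H5→d1:-→d2:-→d3:H6→d4:-→d5:-→d6:-→d7:-→d8:H0→d9:-→d10:-→d11:-→d12:H6→d13:-→d14:-→d15:-→d16:-→d17:-→d18:-→d19:-→d20:-→d21:-→d22:-→d23:-→d24:H3→d25:-  best=H3
  add 61.156.0.0/14 -> H3 at depth 14
  ? 61.159.228.241  path d0:H5→d1:-→d2:-→d3:H6→d4:-→d5:-→d6:-→d7:-→d8:-→d9:H0→d10:-→d11:-→d12:-→d13:-→d14:H3→d15:-→d16:-→d17:-→d18:-→d19:-→d20:-→d21:-→d22:-→d23:-→d24:-→d25:-→d26:-→d27:-→d28:H3→d29:-→d30:H6  best=H6
  add 52.45.0.0/16 -> H4 at depth 16
  ? 142.86.239.245  path d0:H5  best=H5

== LOOKUPS ==
["no-route","H6","H3","H6","H5"]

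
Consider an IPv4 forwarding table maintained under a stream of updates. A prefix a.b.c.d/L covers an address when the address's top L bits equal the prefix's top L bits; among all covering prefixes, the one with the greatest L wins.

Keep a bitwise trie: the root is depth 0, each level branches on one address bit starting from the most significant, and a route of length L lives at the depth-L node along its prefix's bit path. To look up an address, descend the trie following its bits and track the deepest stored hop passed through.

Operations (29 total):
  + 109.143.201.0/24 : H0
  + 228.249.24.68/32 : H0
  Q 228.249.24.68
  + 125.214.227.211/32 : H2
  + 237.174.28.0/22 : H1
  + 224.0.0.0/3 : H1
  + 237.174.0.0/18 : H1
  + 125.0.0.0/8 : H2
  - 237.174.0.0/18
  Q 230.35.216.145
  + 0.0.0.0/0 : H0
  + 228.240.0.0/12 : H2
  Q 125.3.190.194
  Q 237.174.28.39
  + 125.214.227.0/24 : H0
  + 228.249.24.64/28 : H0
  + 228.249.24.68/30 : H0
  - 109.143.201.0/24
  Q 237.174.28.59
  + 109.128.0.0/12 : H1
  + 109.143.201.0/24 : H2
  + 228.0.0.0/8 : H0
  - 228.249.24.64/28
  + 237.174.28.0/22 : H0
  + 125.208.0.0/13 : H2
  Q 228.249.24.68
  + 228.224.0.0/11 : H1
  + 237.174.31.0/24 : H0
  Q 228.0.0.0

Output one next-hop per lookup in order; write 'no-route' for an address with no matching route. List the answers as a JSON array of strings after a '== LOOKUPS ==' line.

Trace:
  + 109.143.201.0/24 (H0) depth=24
  + 228.249.24.68/32 (H0) depth=32
  lookup 228.249.24.68: bits 11100100111110010001100001000100 walk d0:-→d1:-→d2:-→d3:-→d4:-→d5:-→d6:-→d7:-→d8:-→d9:-→d10:-→d11:-→d12:-→d13:-→d14:-→d15:-→d16:-→d17:-→d18:-→d19:-→d20:-→d21:-→d22:-→d23:-→d24:-→d25:-→d26:-→d27:-→d28:-→d29:-→d30:-→d31:-→d32:H0 -> H0
  + 125.214.227.211/32 (H2) depth=32
  + 237.174.28.0/22 (H1) depth=22
  + 224.0.0.0/3 (H1) depth=3
  + 237.174.0.0/18 (H1) depth=18
  + 125.0.0.0/8 (H2) depth=8
  - 237.174.0.0/18 clear@18
  lookup 230.35.216.145: bits 111001 walk d0:-→d1:-→d2:-→d3:H1→d4:-→d5:-→d6:- -> H1
  + 0.0.0.0/0 (H0) depth=0
  + 228.240.0.0/12 (H2) depth=12
  lookup 125.3.190.194: bits 01111101 walk d0:H0→d1:-→d2:-→d3:-→d4:-→d5:-→d6:-→d7:-→d8:H2 -> H2
  lookup 237.174.28.39: bits 1110110110101110000111 walk d0:H0→d1:-→d2:-→d3:H1→d4:-→d5:-→d6:-→d7:-→d8:-→d9:-→d10:-→d11:-→d12:-→d13:-→d14:-→d15:-→d16:-→d17:-→d18:-→d19:-→d20:-→d21:-→d22:H1 -> H1
  + 125.214.227.0/24 (H0) depth=24
  + 228.249.24.64/28 (H0) depth=28
  + 228.249.24.68/30 (H0) depth=30
  - 109.143.201.0/24 clear@24
  lookup 237.174.28.59: bits 1110110110101110000111 walk d0:H0→d1:-→d2:-→d3:H1→d4:-→d5:-→d6:-→d7:-→d8:-→d9:-→d10:-→d11:-→d12:-→d13:-→d14:-→d15:-→d16:-→d17:-→d18:-→d19:-→d20:-→d21:-→d22:H1 -> H1
  + 109.128.0.0/12 (H1) depth=12
  + 109.143.201.0/24 (H2) depth=24
  + 228.0.0.0/8 (H0) depth=8
  - 228.249.24.64/28 clear@28
  + 237.174.28.0/22 (H0) depth=22
  + 125.208.0.0/13 (H2) depth=13
  lookup 228.249.24.68: bits 11100100111110010001100001000100 walk d0:H0→d1:-→d2:-→d3:H1→d4:-→d5:-→d6:-→d7:-→d8:H0→d9:-→d10:-→d11:-→d12:H2→d13:-→d14:-→d15:-→d16:-→d17:-→d18:-→d19:-→d20:-→d21:-→d22:-→d23:-→d24:-→d25:-→d26:-→d27:-→d28:-→d29:-→d30:H0→d31:-→d32:H0 -> H0
  + 228.224.0.0/11 (H1) depth=11
  + 237.174.31.0/24 (H0) depth=24
  lookup 228.0.0.0: bits 11100100 walk d0:H0→d1:-→d2:-→d3:H1→d4:-→d5:-→d6:-→d7:-→d8:H0 -> H0

== LOOKUPS ==
["H0","H1","H2","H1","H1","H0","H0"]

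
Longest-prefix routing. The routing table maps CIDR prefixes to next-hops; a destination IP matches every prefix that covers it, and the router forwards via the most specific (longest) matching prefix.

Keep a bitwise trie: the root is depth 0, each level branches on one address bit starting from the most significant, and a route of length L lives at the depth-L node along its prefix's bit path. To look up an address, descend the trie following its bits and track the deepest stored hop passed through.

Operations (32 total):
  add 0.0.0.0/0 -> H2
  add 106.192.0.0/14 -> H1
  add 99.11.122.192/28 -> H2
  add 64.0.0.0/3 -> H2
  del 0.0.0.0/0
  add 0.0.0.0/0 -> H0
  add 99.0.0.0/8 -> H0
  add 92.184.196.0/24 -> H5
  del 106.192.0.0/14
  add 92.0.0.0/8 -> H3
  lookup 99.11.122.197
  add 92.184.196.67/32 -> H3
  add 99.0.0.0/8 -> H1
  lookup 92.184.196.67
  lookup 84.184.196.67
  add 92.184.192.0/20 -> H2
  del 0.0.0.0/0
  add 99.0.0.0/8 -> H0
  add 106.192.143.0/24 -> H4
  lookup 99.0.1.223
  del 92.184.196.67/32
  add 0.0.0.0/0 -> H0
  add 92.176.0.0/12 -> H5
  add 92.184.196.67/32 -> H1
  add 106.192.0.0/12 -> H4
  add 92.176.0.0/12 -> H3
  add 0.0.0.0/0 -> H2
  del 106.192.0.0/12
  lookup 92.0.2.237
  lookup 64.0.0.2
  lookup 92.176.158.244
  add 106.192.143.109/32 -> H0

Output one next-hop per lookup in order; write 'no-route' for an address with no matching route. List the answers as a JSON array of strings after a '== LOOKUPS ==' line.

Apply in order:
  add 0.0.0.0/0 -> H2 at depth 0
  add 106.192.0.0/14 -> H1 at depth 14
  add 99.11.122.192/28 -> H2 at depth 28
  add 64.0.0.0/3 -> H2 at depth 3
  - 0.0.0.0/0 clear@0
  add 0.0.0.0/0 -> H0 at depth 0
  add 99.0.0.0/8 -> H0 at depth 8
  add 92.184.196.0/24 -> H5 at depth 24
  - 106.192.0.0/14 clear@14
  add 92.0.0.0/8 -> H3 at depth 8
  lookup 99.11.122.197: bits 0110001100001011011110101100 walk d0:H0→d1:-→d2:-→d3:-→d4:-→d5:-→d6:-→d7:-→d8:H0→d9:-→d10:-→d11:-→d12:-→d13:-→d14:-→d15:-→d16:-→d17:-→d18:-→d19:-→d20:-→d21:-→d22:-→d23:-→d24:-→d25:-→d26:-→d27:-→d28:H2 -> H2
  add 92.184.196.67/32 -> H3 at depth 32
  add 99.0.0.0/8 -> H1 at depth 8
  lookup 92.184.196.67: bits 01011100101110001100010001000011 walk d0:H0→d1:-→d2:-→d3:H2→d4:-→d5:-→d6:-→d7:-→d8:H3→d9:-→d10:-→d11:-→d12:-→d13:-→d14:-→d15:-→d16:-→d17:-→d18:-→d19:-→d20:-→d21:-→d22:-→d23:-→d24:H5→d25:-→d26:-→d27:-→d28:-→d29:-→d30:-→d31:-→d32:H3 -> H3
  lookup 84.184.196.67: bits 0101 walk d0:H0→d1:-→d2:-→d3:H2→d4:- -> H2
  add 92.184.192.0/20 -> H2 at depth 20
  - 0.0.0.0/0 clear@0
  add 99.0.0.0/8 -> H0 at depth 8
  add 106.192.143.0/24 -> H4 at depth 24
  lookup 99.0.1.223: bits 011000110000 walk d0:-→d1:-→d2:-→d3:-→d4:-→d5:-→d6:-→d7:-→d8:H0→d9:-→d10:-→d11:-→d12:- -> H0
  - 92.184.196.67/32 clear@32
  add 0.0.0.0/0 -> H0 at depth 0
  add 92.176.0.0/12 -> H5 at depth 12
  add 92.184.196.67/32 -> H1 at depth 32
  add 106.192.0.0/12 -> H4 at depth 12
  add 92.176.0.0/12 -> H3 at depth 12
  add 0.0.0.0/0 -> H2 at depth 0
  - 106.192.0.0/12 clear@12
  lookup 92.0.2.237: bits 01011100 walk d0:H2→d1:-→d2:-→d3:H2→d4:-→d5:-→d6:-→d7:-→d8:H3 -> H3
  lookup 64.0.0.2: bits 010 walk d0:H2→d1:-→d2:-→d3:H2 -> H2
  lookup 92.176.158.244: bits 010111001011 walk d0:H2→d1:-→d2:-→d3:H2→d4:-→d5:-→d6:-→d7:-→d8:H3→d9:-→d10:-→d11:-→d12:H3 -> H3
  add 106.192.143.109/32 -> H0 at depth 32

== LOOKUPS ==
["H2","H3","H2","H0","H3","H2","H3"]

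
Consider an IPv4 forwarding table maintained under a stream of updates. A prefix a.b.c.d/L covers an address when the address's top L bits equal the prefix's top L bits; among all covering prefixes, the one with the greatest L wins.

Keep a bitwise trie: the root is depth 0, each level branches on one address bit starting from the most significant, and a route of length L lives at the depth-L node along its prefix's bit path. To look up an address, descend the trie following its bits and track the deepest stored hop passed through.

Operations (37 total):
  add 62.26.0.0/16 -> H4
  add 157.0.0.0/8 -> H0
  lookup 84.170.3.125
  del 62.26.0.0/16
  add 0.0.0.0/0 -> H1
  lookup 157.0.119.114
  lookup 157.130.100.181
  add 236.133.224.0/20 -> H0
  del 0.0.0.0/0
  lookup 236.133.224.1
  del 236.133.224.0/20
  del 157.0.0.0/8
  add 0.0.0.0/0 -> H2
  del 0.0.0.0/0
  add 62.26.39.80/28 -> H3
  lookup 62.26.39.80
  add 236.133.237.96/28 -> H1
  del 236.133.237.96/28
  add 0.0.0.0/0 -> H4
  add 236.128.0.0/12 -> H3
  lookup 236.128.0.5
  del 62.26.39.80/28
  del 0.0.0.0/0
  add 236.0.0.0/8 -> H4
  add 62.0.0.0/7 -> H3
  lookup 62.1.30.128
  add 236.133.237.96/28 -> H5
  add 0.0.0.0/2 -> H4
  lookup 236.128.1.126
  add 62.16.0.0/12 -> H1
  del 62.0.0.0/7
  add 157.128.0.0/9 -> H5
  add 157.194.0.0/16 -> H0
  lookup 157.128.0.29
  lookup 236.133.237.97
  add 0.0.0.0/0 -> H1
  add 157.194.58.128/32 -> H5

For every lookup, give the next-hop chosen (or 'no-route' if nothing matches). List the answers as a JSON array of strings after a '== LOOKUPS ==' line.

Apply in order:
  + 62.26.0.0/16 (H4) depth=16
  + 157.0.0.0/8 (H0) depth=8
  Q 84.170.3.125: descend 0 ; hops seen [∅] ; pick no-route
  - 62.26.0.0/16 clear@16
  + 0.0.0.0/0 (H1) depth=0
  Q 157.0.119.114: descend 10011101 ; hops seen [H1,H0] ; pick H0
  Q 157.130.100.181: descend 10011101 ; hops seen [H1,H0] ; pick H0
  + 236.133.224.0/20 (H0) depth=20
  - 0.0.0.0/0 clear@0
  Q 236.133.224.1: descend 11101100100001011110 ; hops seen [H0] ; pick H0
  - 236.133.224.0/20 clear@20
  - 157.0.0.0/8 clear@8
  + 0.0.0.0/0 (H2) depth=0
  - 0.0.0.0/0 clear@0
  + 62.26.39.80/28 (H3) depth=28
  Q 62.26.39.80: descend 0011111000011010001001110101 ; hops seen [H3] ; pick H3
  + 236.133.237.96/28 (H1) depth=28
  - 236.133.237.96/28 clear@28
  + 0.0.0.0/0 (H4) depth=0
  + 236.128.0.0/12 (H3) depth=12
  Q 236.128.0.5: descend 1110110010000 ; hops seen [H4,H3] ; pick H3
  - 62.26.39.80/28 clear@28
  - 0.0.0.0/0 clear@0
  + 236.0.0.0/8 (H4) depth=8
  + 62.0.0.0/7 (H3) depth=7
  Q 62.1.30.128: descend 00111110000 ; hops seen [H3] ; pick H3
  + 236.133.237.96/28 (H5) depth=28
  + 0.0.0.0/2 (H4) depth=2
  Q 236.128.1.126: descend 1110110010000 ; hops seen [H4,H3] ; pick H3
  + 62.16.0.0/12 (H1) depth=12
  - 62.0.0.0/7 clear@7
  + 157.128.0.0/9 (H5) depth=9
  + 157.194.0.0/16 (H0) depth=16
  Q 157.128.0.29: descend 100111011 ; hops seen [H5] ; pick H5
  Q 236.133.237.97: descend 1110110010000101111011010110 ; hops seen [H4,H3,H5] ; pick H5
  + 0.0.0.0/0 (H1) depth=0
  + 157.194.58.128/32 (H5) depth=32

== LOOKUPS ==
["no-route","H0","H0","H0","H3","H3","H3","H3","H5","H5"]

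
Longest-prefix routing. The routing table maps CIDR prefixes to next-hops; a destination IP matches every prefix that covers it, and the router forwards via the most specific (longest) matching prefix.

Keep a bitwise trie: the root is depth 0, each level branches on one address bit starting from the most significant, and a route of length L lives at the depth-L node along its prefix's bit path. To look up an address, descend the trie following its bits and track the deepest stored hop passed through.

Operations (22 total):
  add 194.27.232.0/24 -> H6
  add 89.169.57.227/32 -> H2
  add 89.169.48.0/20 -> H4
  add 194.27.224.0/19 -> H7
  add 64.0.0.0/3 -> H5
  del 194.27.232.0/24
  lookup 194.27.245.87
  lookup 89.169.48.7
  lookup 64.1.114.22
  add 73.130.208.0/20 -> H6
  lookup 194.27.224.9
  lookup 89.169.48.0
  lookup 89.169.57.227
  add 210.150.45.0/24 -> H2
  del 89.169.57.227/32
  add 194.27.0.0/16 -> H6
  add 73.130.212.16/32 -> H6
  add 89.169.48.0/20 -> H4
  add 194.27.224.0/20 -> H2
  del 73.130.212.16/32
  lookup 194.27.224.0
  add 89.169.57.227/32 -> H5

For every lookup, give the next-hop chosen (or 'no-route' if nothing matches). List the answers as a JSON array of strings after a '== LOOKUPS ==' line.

Process each operation:
  add 194.27.232.0/24 -> H6 at depth 24
  add 89.169.57.227/32 -> H2 at depth 32
  add 89.169.48.0/20 -> H4 at depth 20
  add 194.27.224.0/19 -> H7 at depth 19
  add 64.0.0.0/3 -> H5 at depth 3
  - 194.27.232.0/24 clear@24
  ? 194.27.245.87  path d0:-→d1:-→d2:-→d3:-→d4:-→d5:-→d6:-→d7:-→d8:-→d9:-→d10:-→d11:-→d12:-→d13:-→d14:-→d15:-→d16:-→d17:-→d18:-→d19:H7  best=H7
  ? 89.169.48.7  path d0:-→d1:-→d2:-→d3:H5→d4:-→d5:-→d6:-→d7:-→d8:-→d9:-→d10:-→d11:-→d12:-→d13:-→d14:-→d15:-→d16:-→d17:-→d18:-→d19:-→d20:H4  best=H4
  ? 64.1.114.22  path d0:-→d1:-→d2:-→d3:H5  best=H5
  add 73.130.208.0/20 -> H6 at depth 20
  ? 194.27.224.9  path d0:-→d1:-→d2:-→d3:-→d4:-→d5:-→d6:-→d7:-→d8:-→d9:-→d10:-→d11:-→d12:-→d13:-→d14:-→d15:-→d16:-→d17:-→d18:-→d19:H7→d20:-  best=H7
  ? 89.169.48.0  path d0:-→d1:-→d2:-→d3:H5→d4:-→d5:-→d6:-→d7:-→d8:-→d9:-→d10:-→d11:-→d12:-→d13:-→d14:-→d15:-→d16:-→d17:-→d18:-→d19:-→d20:H4  best=H4
  ? 89.169.57.227  path d0:-→d1:-→d2:-→d3:H5→d4:-→d5:-→d6:-→d7:-→d8:-→d9:-→d10:-→d11:-→d12:-→d13:-→d14:-→d15:-→d16:-→d17:-→d18:-→d19:-→d20:H4→d21:-→d22:-→d23:-→d24:-→d25:-→d26:-→d27:-→d28:-→d29:-→d30:-→d31:-→d32:H2  best=H2
  add 210.150.45.0/24 -> H2 at depth 24
  - 89.169.57.227/32 clear@32
  add 194.27.0.0/16 -> H6 at depth 16
  add 73.130.212.16/32 -> H6 at depth 32
  add 89.169.48.0/20 -> H4 at depth 20
  add 194.27.224.0/20 -> H2 at depth 20
  - 73.130.212.16/32 clear@32
  ? 194.27.224.0  path d0:-→d1:-→d2:-→d3:-→d4:-→d5:-→d6:-→d7:-→d8:-→d9:-→d10:-→d11:-→d12:-→d13:-→d14:-→d15:-→d16:H6→d17:-→d18:-→d19:H7→d20:H2  best=H2
  add 89.169.57.227/32 -> H5 at depth 32

== LOOKUPS ==
["H7","H4","H5","H7","H4","H2","H2"]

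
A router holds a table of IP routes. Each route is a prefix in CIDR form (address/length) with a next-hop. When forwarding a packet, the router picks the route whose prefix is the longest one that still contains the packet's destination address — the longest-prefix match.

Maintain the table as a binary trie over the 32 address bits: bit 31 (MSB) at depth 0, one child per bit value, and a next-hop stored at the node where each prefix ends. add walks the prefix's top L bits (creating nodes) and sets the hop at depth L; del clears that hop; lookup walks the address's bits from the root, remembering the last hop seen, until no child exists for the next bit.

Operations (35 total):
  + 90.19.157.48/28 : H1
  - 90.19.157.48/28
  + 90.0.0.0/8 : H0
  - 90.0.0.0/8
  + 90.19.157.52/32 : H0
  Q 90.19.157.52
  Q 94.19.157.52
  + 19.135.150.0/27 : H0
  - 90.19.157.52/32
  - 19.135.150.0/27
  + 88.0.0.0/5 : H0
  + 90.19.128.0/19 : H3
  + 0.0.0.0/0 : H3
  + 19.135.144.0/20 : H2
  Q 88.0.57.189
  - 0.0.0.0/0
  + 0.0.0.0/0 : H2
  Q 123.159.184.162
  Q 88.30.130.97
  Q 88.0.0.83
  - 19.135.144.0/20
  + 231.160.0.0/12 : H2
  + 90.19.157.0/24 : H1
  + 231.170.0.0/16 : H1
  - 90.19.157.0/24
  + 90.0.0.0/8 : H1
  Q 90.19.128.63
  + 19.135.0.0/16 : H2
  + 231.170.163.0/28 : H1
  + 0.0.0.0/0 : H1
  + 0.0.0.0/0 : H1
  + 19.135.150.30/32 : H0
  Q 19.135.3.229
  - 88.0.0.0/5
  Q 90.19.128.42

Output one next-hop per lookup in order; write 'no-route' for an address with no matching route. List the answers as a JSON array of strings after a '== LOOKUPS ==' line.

Apply in order:
  add 90.19.157.48/28 -> H1 at depth 28
  - 90.19.157.48/28 clear@28
  add 90.0.0.0/8 -> H0 at depth 8
  - 90.0.0.0/8 clear@8
  add 90.19.157.52/32 -> H0 at depth 32
  lookup 90.19.157.52: bits 01011010000100111001110100110100 walk d0:-→d1:-→d2:-→d3:-→d4:-→d5:-→d6:-→d7:-→d8:-→d9:-→d10:-→d11:-→d12:-→d13:-→d14:-→d15:-→d16:-→d17:-→d18:-→d19:-→d20:-→d21:-→d22:-→d23:-→d24:-→d25:-→d26:-→d27:-→d28:-→d29:-→d30:-→d31:-→d32:H0 -> H0
  lookup 94.19.157.52: bits 01011 walk d0:-→d1:-→d2:-→d3:-→d4:-→d5:- -> no-route
  add 19.135.150.0/27 -> H0 at depth 27
  - 90.19.157.52/32 clear@32
  - 19.135.150.0/27 clear@27
  add 88.0.0.0/5 -> H0 at depth 5
  add 90.19.128.0/19 -> H3 at depth 19
  add 0.0.0.0/0 -> H3 at depth 0
  add 19.135.144.0/20 -> H2 at depth 20
  lookup 88.0.57.189: bits 010110 walk d0:H3→d1:-→d2:-→d3:-→d4:-→d5:H0→d6:- -> H0
  - 0.0.0.0/0 clear@0
  add 0.0.0.0/0 -> H2 at depth 0
  lookup 123.159.184.162: bits 01 walk d0:H2→d1:-→d2:- -> H2
  lookup 88.30.130.97: bits 010110 walk d0:H2→d1:-→d2:-→d3:-→d4:-→d5:H0→d6:- -> H0
  lookup 88.0.0.83: bits 010110 walk d0:H2→d1:-→d2:-→d3:-→d4:-→d5:H0→d6:- -> H0
  - 19.135.144.0/20 clear@20
  add 231.160.0.0/12 -> H2 at depth 12
  add 90.19.157.0/24 -> H1 at depth 24
  add 231.170.0.0/16 -> H1 at depth 16
  - 90.19.157.0/24 clear@24
  add 90.0.0.0/8 -> H1 at depth 8
  lookup 90.19.128.63: bits 0101101000010011100 walk d0:H2→d1:-→d2:-→d3:-→d4:-→d5:H0→d6:-→d7:-→d8:H1→d9:-→d10:-→d11:-→d12:-→d13:-→d14:-→d15:-→d16:-→d17:-→d18:-→d19:H3 -> H3
  add 19.135.0.0/16 -> H2 at depth 16
  add 231.170.163.0/28 -> H1 at depth 28
  add 0.0.0.0/0 -> H1 at depth 0
  add 0.0.0.0/0 -> H1 at depth 0
  add 19.135.150.30/32 -> H0 at depth 32
  lookup 19.135.3.229: bits 0001001110000111 walk d0:H1→d1:-→d2:-→d3:-→d4:-→d5:-→d6:-→d7:-→d8:-→d9:-→d10:-→d11:-→d12:-→d13:-→d14:-→d15:-→d16:H2 -> H2
  - 88.0.0.0/5 clear@5
  lookup 90.19.128.42: bits 0101101000010011100 walk d0:H1→d1:-→d2:-→d3:-→d4:-→d5:-→d6:-→d7:-→d8:H1→d9:-→d10:-→d11:-→d12:-→d13:-→d14:-→d15:-→d16:-→d17:-→d18:-→d19:H3 -> H3

== LOOKUPS ==
["H0","no-route","H0","H2","H0","H0","H3","H2","H3"]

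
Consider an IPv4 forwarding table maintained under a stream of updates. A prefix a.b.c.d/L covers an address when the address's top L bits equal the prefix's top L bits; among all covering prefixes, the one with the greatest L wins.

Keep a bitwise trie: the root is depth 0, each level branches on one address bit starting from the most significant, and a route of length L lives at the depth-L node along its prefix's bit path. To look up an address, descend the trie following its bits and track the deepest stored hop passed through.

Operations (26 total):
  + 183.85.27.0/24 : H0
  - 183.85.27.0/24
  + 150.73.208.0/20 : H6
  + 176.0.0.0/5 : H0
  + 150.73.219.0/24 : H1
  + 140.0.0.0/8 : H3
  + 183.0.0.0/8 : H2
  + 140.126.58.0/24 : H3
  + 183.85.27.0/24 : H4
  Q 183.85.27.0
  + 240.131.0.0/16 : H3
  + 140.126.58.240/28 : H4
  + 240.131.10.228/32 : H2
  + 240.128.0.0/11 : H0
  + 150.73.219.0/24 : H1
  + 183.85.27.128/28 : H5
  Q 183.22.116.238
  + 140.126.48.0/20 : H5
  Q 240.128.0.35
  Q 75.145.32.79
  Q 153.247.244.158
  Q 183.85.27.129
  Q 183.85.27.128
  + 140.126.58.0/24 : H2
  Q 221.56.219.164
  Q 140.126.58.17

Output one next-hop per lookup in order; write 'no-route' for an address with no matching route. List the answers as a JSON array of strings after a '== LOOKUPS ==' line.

Process each operation:
  add 183.85.27.0/24 -> H0 at depth 24
  del 183.85.27.0/24 (clear depth 24)
  add 150.73.208.0/20 -> H6 at depth 20
  add 176.0.0.0/5 -> H0 at depth 5
  add 150.73.219.0/24 -> H1 at depth 24
  add 140.0.0.0/8 -> H3 at depth 8
  add 183.0.0.0/8 -> H2 at depth 8
  add 140.126.58.0/24 -> H3 at depth 24
  add 183.85.27.0/24 -> H4 at depth 24
  Q 183.85.27.0: descend 101101110101010100011011 ; hops seen [H0,H2,H4] ; pick H4
  add 240.131.0.0/16 -> H3 at depth 16
  add 140.126.58.240/28 -> H4 at depth 28
  add 240.131.10.228/32 -> H2 at depth 32
  add 240.128.0.0/11 -> H0 at depth 11
  add 150.73.219.0/24 -> H1 at depth 24
  add 183.85.27.128/28 -> H5 at depth 28
  Q 183.22.116.238: descend 101101110 ; hops seen [H0,H2] ; pick H2
  add 140.126.48.0/20 -> H5 at depth 20
  Q 240.128.0.35: descend 11110000100000 ; hops seen [H0] ; pick H0
  Q 75.145.32.79: descend ε ; hops seen [∅] ; pick no-route
  Q 153.247.244.158: descend 1001 ; hops seen [∅] ; pick no-route
  Q 183.85.27.129: descend 1011011101010101000110111000 ; hops seen [H0,H2,H4,H5] ; pick H5
  Q 183.85.27.128: descend 1011011101010101000110111000 ; hops seen [H0,H2,H4,H5] ; pick H5
  add 140.126.58.0/24 -> H2 at depth 24
  Q 221.56.219.164: descend 11 ; hops seen [∅] ; pick no-route
  Q 140.126.58.17: descend 100011000111111000111010 ; hops seen [H3,H5,H2] ; pick H2

== LOOKUPS ==
["H4","H2","H0","no-route","no-route","H5","H5","no-route","H2"]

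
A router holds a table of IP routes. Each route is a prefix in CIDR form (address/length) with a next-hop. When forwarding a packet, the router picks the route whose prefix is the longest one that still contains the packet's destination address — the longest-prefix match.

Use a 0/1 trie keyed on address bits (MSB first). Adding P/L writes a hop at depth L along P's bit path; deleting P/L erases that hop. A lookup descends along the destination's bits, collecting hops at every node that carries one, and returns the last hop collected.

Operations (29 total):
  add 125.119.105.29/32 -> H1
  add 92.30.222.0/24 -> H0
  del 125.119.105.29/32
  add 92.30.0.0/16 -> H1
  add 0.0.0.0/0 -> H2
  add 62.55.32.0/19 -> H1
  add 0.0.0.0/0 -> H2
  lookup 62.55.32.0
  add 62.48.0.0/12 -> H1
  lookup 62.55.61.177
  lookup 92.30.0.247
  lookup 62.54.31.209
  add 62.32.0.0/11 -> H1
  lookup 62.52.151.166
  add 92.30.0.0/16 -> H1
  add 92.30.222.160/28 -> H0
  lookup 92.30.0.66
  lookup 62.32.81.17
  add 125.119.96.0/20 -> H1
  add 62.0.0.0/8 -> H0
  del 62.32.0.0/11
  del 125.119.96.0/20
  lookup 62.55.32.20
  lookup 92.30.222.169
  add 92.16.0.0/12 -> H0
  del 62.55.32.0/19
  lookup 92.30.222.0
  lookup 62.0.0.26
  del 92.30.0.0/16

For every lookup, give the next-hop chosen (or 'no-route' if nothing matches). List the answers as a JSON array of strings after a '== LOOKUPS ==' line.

Process each operation:
  add 125.119.105.29/32 -> H1 at depth 32
  add 92.30.222.0/24 -> H0 at depth 24
  del 125.119.105.29/32 (clear depth 32)
  add 92.30.0.0/16 -> H1 at depth 16
  add 0.0.0.0/0 -> H2 at depth 0
  add 62.55.32.0/19 -> H1 at depth 19
  add 0.0.0.0/0 -> H2 at depth 0
  lookup 62.55.32.0: bits 0011111000110111001 walk d0:H2→d1:-→d2:-→d3:-→d4:-→d5:-→d6:-→d7:-→d8:-→d9:-→d10:-→d11:-→d12:-→d13:-→d14:-→d15:-→d16:-→d17:-→d18:-→d19:H1 -> H1
  add 62.48.0.0/12 -> H1 at depth 12
  lookup 62.55.61.177: bits 0011111000110111001 walk d0:H2→d1:-→d2:-→d3:-→d4:-→d5:-→d6:-→d7:-→d8:-→d9:-→d10:-→d11:-→d12:H1→d13:-→d14:-→d15:-→d16:-→d17:-→d18:-→d19:H1 -> H1
  lookup 92.30.0.247: bits 0101110000011110 walk d0:H2→d1:-→d2:-→d3:-→d4:-→d5:-→d6:-→d7:-→d8:-→d9:-→d10:-→d11:-→d12:-→d13:-→d14:-→d15:-→d16:H1 -> H1
  lookup 62.54.31.209: bits 001111100011011 walk d0:H2→d1:-→d2:-→d3:-→d4:-→d5:-→d6:-→d7:-→d8:-→d9:-→d10:-→d11:-→d12:H1→d13:-→d14:-→d15:- -> H1
  add 62.32.0.0/11 -> H1 at depth 11
  lookup 62.52.151.166: bits 00111110001101 walk d0:H2→d1:-→d2:-→d3:-→d4:-→d5:-→d6:-→d7:-→d8:-→d9:-→d10:-→d11:H1→d12:H1→d13:-→d14:- -> H1
  add 92.30.0.0/16 -> H1 at depth 16
  add 92.30.222.160/28 -> H0 at depth 28
  lookup 92.30.0.66: bits 0101110000011110 walk d0:H2→d1:-→d2:-→d3:-→d4:-→d5:-→d6:-→d7:-→d8:-→d9:-→d10:-→d11:-→d12:-→d13:-→d14:-→d15:-→d16:H1 -> H1
  lookup 62.32.81.17: bits 00111110001 walk d0:H2→d1:-→d2:-→d3:-→d4:-→d5:-→d6:-→d7:-→d8:-→d9:-→d10:-→d11:H1 -> H1
  add 125.119.96.0/20 -> H1 at depth 20
  add 62.0.0.0/8 -> H0 at depth 8
  del 62.32.0.0/11 (clear depth 11)
  del 125.119.96.0/20 (clear depth 20)
  lookup 62.55.32.20: bits 0011111000110111001 walk d0:H2→d1:-→d2:-→d3:-→d4:-→d5:-→d6:-→d7:-→d8:H0→d9:-→d10:-→d11:-→d12:H1→d13:-→d14:-→d15:-→d16:-→d17:-→d18:-→d19:H1 -> H1
  lookup 92.30.222.169: bits 0101110000011110110111101010 walk d0:H2→d1:-→d2:-→d3:-→d4:-→d5:-→d6:-→d7:-→d8:-→d9:-→d10:-→d11:-→d12:-→d13:-→d14:-→d15:-→d16:H1→d17:-→d18:-→d19:-→d20:-→d21:-→d22:-→d23:-→d24:H0→d25:-→d26:-→d27:-→d28:H0 -> H0
  add 92.16.0.0/12 -> H0 at depth 12
  del 62.55.32.0/19 (clear depth 19)
  lookup 92.30.222.0: bits 010111000001111011011110 walk d0:H2→d1:-→d2:-→d3:-→d4:-→d5:-→d6:-→d7:-→d8:-→d9:-→d10:-→d11:-→d12:H0→d13:-→d14:-→d15:-→d16:H1→d17:-→d18:-→d19:-→d20:-→d21:-→d22:-→d23:-→d24:H0 -> H0
  lookup 62.0.0.26: bits 0011111000 walk d0:H2→d1:-→d2:-→d3:-→d4:-→d5:-→d6:-→d7:-→d8:H0→d9:-→d10:- -> H0
  del 92.30.0.0/16 (clear depth 16)

== LOOKUPS ==
["H1","H1","H1","H1","H1","H1","H1","H1","H0","H0","H0"]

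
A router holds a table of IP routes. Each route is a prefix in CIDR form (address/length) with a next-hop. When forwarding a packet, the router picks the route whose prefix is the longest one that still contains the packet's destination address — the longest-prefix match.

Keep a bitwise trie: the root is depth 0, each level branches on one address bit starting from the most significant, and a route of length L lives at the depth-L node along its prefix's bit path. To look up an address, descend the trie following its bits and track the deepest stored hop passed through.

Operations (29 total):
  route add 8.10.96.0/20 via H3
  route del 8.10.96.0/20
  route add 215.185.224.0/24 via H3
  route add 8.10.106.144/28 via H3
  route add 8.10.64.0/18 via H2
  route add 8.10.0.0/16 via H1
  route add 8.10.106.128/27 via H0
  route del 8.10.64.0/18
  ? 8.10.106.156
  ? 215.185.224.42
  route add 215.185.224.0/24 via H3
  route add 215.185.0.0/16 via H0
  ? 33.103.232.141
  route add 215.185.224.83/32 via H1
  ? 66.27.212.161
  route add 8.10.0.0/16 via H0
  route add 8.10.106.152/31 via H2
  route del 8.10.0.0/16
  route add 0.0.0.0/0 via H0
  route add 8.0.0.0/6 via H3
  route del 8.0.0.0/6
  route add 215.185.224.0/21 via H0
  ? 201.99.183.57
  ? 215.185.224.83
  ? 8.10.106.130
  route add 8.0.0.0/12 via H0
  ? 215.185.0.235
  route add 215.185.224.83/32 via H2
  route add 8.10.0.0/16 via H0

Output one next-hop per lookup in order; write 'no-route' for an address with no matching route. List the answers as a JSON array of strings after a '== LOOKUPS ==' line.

Apply in order:
  add 8.10.96.0/20 -> H3 at depth 20
  del 8.10.96.0/20 (clear depth 20)
  add 215.185.224.0/24 -> H3 at depth 24
  add 8.10.106.144/28 -> H3 at depth 28
  add 8.10.64.0/18 -> H2 at depth 18
  add 8.10.0.0/16 -> H1 at depth 16
  add 8.10.106.128/27 -> H0 at depth 27
  del 8.10.64.0/18 (clear depth 18)
  ? 8.10.106.156  path d0:-→d1:-→d2:-→d3:-→d4:-→d5:-→d6:-→d7:-→d8:-→d9:-→d10:-→d11:-→d12:-→d13:-→d14:-→d15:-→d16:H1→d17:-→d18:-→d19:-→d20:-→d21:-→d22:-→d23:-→d24:-→d25:-→d26:-→d27:H0→d28:H3  best=H3
  ? 215.185.224.42  path d0:-→d1:-→d2:-→d3:-→d4:-→d5:-→d6:-→d7:-→d8:-→d9:-→d10:-→d11:-→d12:-→d13:-→d14:-→d15:-→d16:-→d17:-→d18:-→d19:-→d20:-→d21:-→d22:-→d23:-→d24:H3  best=H3
  add 215.185.224.0/24 -> H3 at depth 24
  add 215.185.0.0/16 -> H0 at depth 16
  ? 33.103.232.141  path d0:-→d1:-→d2:-  best=no-route
  add 215.185.224.83/32 -> H1 at depth 32
  ? 66.27.212.161  path d0:-→d1:-  best=no-route
  add 8.10.0.0/16 -> H0 at depth 16
  add 8.10.106.152/31 -> H2 at depth 31
  del 8.10.0.0/16 (clear depth 16)
  add 0.0.0.0/0 -> H0 at depth 0
  add 8.0.0.0/6 -> H3 at depth 6
  del 8.0.0.0/6 (clear depth 6)
  add 215.185.224.0/21 -> H0 at depth 21
  ? 201.99.183.57  path d0:H0→d1:-→d2:-→d3:-  best=H0
  ? 215.185.224.83  path d0:H0→d1:-→d2:-→d3:-→d4:-→d5:-→d6:-→d7:-→d8:-→d9:-→d10:-→d11:-→d12:-→d13:-→d14:-→d15:-→d16:H0→d17:-→d18:-→d19:-→d20:-→d21:H0→d22:-→d23:-→d24:H3→d25:-→d26:-→d27:-→d28:-→d29:-→d30:-→d31:-→d32:H1  best=H1
  ? 8.10.106.130  path d0:H0→d1:-→d2:-→d3:-→d4:-→d5:-→d6:-→d7:-→d8:-→d9:-→d10:-→d11:-→d12:-→d13:-→d14:-→d15:-→d16:-→d17:-→d18:-→d19:-→d20:-→d21:-→d22:-→d23:-→d24:-→d25:-→d26:-→d27:H0  best=H0
  add 8.0.0.0/12 -> H0 at depth 12
  ? 215.185.0.235  path d0:H0→d1:-→d2:-→d3:-→d4:-→d5:-→d6:-→d7:-→d8:-→d9:-→d10:-→d11:-→d12:-→d13:-→d14:-→d15:-→d16:H0  best=H0
  add 215.185.224.83/32 -> H2 at depth 32
  add 8.10.0.0/16 -> H0 at depth 16

== LOOKUPS ==
["H3","H3","no-route","no-route","H0","H1","H0","H0"]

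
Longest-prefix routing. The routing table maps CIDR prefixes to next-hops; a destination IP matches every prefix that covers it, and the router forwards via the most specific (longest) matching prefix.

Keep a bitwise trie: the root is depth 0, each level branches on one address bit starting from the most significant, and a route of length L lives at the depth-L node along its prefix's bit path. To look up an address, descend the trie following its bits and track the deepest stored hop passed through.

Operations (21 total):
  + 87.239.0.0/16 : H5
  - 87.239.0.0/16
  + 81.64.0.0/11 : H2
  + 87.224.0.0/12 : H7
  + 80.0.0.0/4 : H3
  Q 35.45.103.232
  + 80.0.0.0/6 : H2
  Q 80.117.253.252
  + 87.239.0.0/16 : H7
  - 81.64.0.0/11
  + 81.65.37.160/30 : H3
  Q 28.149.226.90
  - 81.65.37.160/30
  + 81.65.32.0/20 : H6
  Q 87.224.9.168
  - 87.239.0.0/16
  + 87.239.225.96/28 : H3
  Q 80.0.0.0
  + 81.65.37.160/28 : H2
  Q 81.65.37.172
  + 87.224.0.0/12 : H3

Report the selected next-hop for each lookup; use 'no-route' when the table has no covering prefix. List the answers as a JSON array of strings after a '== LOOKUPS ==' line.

Process each operation:
  add 87.239.0.0/16 -> H5 at depth 16
  - 87.239.0.0/16 clear@16
  add 81.64.0.0/11 -> H2 at depth 11
  add 87.224.0.0/12 -> H7 at depth 12
  add 80.0.0.0/4 -> H3 at depth 4
  lookup 35.45.103.232: bits 0 walk d0:-→d1:- -> no-route
  add 80.0.0.0/6 -> H2 at depth 6
  lookup 80.117.253.252: bits 0101000 walk d0:-→d1:-→d2:-→d3:-→d4:H3→d5:-→d6:H2→d7:- -> H2
  add 87.239.0.0/16 -> H7 at depth 16
  - 81.64.0.0/11 clear@11
  add 81.65.37.160/30 -> H3 at depth 30
  lookup 28.149.226.90: bits 0 walk d0:-→d1:- -> no-route
  - 81.65.37.160/30 clear@30
  add 81.65.32.0/20 -> H6 at depth 20
  lookup 87.224.9.168: bits 010101111110 walk d0:-→d1:-→d2:-→d3:-→d4:H3→d5:-→d6:-→d7:-→d8:-→d9:-→d10:-→d11:-→d12:H7 -> H7
  - 87.239.0.0/16 clear@16
  add 87.239.225.96/28 -> H3 at depth 28
  lookup 80.0.0.0: bits 0101000 walk d0:-→d1:-→d2:-→d3:-→d4:H3→d5:-→d6:H2→d7:- -> H2
  add 81.65.37.160/28 -> H2 at depth 28
  lookup 81.65.37.172: bits 0101000101000001001001011010 walk d0:-→d1:-→d2:-→d3:-→d4:H3→d5:-→d6:H2→d7:-→d8:-→d9:-→d10:-→d11:-→d12:-→d13:-→d14:-→d15:-→d16:-→d17:-→d18:-→d19:-→d20:H6→d21:-→d22:-→d23:-→d24:-→d25:-→d26:-→d27:-→d28:H2 -> H2
  add 87.224.0.0/12 -> H3 at depth 12

== LOOKUPS ==
["no-route","H2","no-route","H7","H2","H2"]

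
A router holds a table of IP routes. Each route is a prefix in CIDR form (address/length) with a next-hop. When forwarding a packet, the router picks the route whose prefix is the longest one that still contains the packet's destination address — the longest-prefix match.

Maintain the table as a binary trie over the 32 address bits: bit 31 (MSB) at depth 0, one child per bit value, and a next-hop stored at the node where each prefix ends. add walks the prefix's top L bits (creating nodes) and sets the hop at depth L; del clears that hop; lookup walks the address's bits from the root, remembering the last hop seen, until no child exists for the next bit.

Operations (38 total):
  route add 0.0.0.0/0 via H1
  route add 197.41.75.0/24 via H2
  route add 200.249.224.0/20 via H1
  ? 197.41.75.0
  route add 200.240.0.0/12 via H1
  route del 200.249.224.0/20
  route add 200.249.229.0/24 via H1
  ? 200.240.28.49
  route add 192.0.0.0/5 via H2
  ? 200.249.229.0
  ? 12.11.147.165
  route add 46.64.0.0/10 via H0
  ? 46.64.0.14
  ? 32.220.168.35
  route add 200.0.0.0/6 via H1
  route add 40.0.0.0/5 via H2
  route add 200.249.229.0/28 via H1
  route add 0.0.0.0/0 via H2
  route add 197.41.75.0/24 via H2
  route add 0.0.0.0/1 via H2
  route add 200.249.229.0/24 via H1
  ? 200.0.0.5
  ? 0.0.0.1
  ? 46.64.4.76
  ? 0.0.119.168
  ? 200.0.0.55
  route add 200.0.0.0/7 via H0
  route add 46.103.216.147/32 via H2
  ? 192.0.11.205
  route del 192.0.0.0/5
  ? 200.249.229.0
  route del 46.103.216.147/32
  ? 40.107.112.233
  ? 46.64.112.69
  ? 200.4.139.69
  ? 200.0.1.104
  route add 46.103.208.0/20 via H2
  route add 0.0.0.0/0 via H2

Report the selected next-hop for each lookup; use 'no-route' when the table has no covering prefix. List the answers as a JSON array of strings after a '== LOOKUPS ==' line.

Process each operation:
  + 0.0.0.0/0 (H1) depth=0
  + 197.41.75.0/24 (H2) depth=24
  + 200.249.224.0/20 (H1) depth=20
  lookup 197.41.75.0: bits 110001010010100101001011 walk d0:H1→d1:-→d2:-→d3:-→d4:-→d5:-→d6:-→d7:-→d8:-→d9:-→d10:-→d11:-→d12:-→d13:-→d14:-→d15:-→d16:-→d17:-→d18:-→d19:-→d20:-→d21:-→d22:-→d23:-→d24:H2 -> H2
  + 200.240.0.0/12 (H1) depth=12
  del 200.249.224.0/20 (clear depth 20)
  + 200.249.229.0/24 (H1) depth=24
  lookup 200.240.28.49: bits 110010001111 walk d0:H1→d1:-→d2:-→d3:-→d4:-→d5:-→d6:-→d7:-→d8:-→d9:-→d10:-→d11:-→d12:H1 -> H1
  + 192.0.0.0/5 (H2) depth=5
  lookup 200.249.229.0: bits 110010001111100111100101 walk d0:H1→d1:-→d2:-→d3:-→d4:-→d5:-→d6:-→d7:-→d8:-→d9:-→d10:-→d11:-→d12:H1→d13:-→d14:-→d15:-→d16:-→d17:-→d18:-→d19:-→d20:-→d21:-→d22:-→d23:-→d24:H1 -> H1
  lookup 12.11.147.165: bits ε walk d0:H1 -> H1
  + 46.64.0.0/10 (H0) depth=10
  lookup 46.64.0.14: bits 0010111001 walk d0:H1→d1:-→d2:-→d3:-→d4:-→d5:-→d6:-→d7:-→d8:-→d9:-→d10:H0 -> H0
  lookup 32.220.168.35: bits 0010 walk d0:H1→d1:-→d2:-→d3:-→d4:- -> H1
  + 200.0.0.0/6 (H1) depth=6
  + 40.0.0.0/5 (H2) depth=5
  + 200.249.229.0/28 (H1) depth=28
  + 0.0.0.0/0 (H2) depth=0
  + 197.41.75.0/24 (H2) depth=24
  + 0.0.0.0/1 (H2) depth=1
  + 200.249.229.0/24 (H1) depth=24
  lookup 200.0.0.5: bits 11001000 walk d0:H2→d1:-→d2:-→d3:-→d4:-→d5:-→d6:H1→d7:-→d8:- -> H1
  lookup 0.0.0.1: bits 00 walk d0:H2→d1:H2→d2:- -> H2
  lookup 46.64.4.76: bits 0010111001 walk d0:H2→d1:H2→d2:-→d3:-→d4:-→d5:H2→d6:-→d7:-→d8:-→d9:-→d10:H0 -> H0
  lookup 0.0.119.168: bits 00 walk d0:H2→d1:H2→d2:- -> H2
  lookup 200.0.0.55: bits 11001000 walk d0:H2→d1:-→d2:-→d3:-→d4:-→d5:-→d6:H1→d7:-→d8:- -> H1
  + 200.0.0.0/7 (H0) depth=7
  + 46.103.216.147/32 (H2) depth=32
  lookup 192.0.11.205: bits 11000 walk d0:H2→d1:-→d2:-→d3:-→d4:-→d5:H2 -> H2
  del 192.0.0.0/5 (clear depth 5)
  lookup 200.249.229.0: bits 1100100011111001111001010000 walk d0:H2→d1:-→d2:-→d3:-→d4:-→d5:-→d6:H1→d7:H0→d8:-→d9:-→d10:-→d11:-→d12:H1→d13:-→d14:-→d15:-→d16:-→d17:-→d18:-→d19:-→d20:-→d21:-→d22:-→d23:-→d24:H1→d25:-→d26:-→d27:-→d28:H1 -> H1
  del 46.103.216.147/32 (clear depth 32)
  lookup 40.107.112.233: bits 00101 walk d0:H2→d1:H2→d2:-→d3:-→d4:-→d5:H2 -> H2
  lookup 46.64.112.69: bits 0010111001 walk d0:H2→d1:H2→d2:-→d3:-→d4:-→d5:H2→d6:-→d7:-→d8:-→d9:-→d10:H0 -> H0
  lookup 200.4.139.69: bits 11001000 walk d0:H2→d1:-→d2:-→d3:-→d4:-→d5:-→d6:H1→d7:H0→d8:- -> H0
  lookup 200.0.1.104: bits 11001000 walk d0:H2→d1:-→d2:-→d3:-→d4:-→d5:-→d6:H1→d7:H0→d8:- -> H0
  + 46.103.208.0/20 (H2) depth=20
  + 0.0.0.0/0 (H2) depth=0

== LOOKUPS ==
["H2","H1","H1","H1","H0","H1","H1","H2","H0","H2","H1","H2","H1","H2","H0","H0","H0"]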